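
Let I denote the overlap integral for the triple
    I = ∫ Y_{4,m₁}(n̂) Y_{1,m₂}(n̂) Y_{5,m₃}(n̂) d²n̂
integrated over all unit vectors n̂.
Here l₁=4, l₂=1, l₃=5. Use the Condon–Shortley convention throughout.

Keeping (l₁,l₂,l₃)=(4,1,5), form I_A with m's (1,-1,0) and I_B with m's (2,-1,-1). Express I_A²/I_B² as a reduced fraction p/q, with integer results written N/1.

Shared (l₁,l₂,l₃)=(4,1,5): N and (l;000)² cancel in I_A²/I_B².
A: Δ = 0!·8!·2!/11! = 1/495; Racah Σ t=0..0: t=0:+1/1440 = 1/1440; ⇒ 3j(4 1 5; 1 -1 0)² = 2/99, sgn -1
B: Δ = 0!·8!·2!/11! = 1/495; Racah Σ t=0..0: t=0:+1/2880 = 1/2880; ⇒ 3j(4 1 5; 2 -1 -1)² = 2/165, sgn +1
I_A²/I_B² = (2/99)/(2/165) = 5/3

5/3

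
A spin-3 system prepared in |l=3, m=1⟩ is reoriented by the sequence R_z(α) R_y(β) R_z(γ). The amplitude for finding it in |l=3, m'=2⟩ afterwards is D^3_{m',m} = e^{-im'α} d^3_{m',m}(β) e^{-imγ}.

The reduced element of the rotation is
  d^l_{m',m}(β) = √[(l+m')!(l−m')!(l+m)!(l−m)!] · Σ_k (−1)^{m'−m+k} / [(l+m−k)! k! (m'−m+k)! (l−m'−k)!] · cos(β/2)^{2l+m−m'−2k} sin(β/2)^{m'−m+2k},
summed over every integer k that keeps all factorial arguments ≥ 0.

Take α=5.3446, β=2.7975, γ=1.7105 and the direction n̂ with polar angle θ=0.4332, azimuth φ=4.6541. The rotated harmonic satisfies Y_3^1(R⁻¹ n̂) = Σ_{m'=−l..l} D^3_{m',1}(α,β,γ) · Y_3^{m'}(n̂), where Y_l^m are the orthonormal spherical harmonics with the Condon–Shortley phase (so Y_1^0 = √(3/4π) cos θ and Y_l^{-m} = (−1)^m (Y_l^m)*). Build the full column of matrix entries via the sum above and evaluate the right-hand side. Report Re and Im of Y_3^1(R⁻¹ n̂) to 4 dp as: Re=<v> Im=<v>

Need the full column D^3_{m',1} for m'=−3..3 at α=5.3446, β=2.7975, γ=1.7105.
cos(β/2)=0.171199, sin(β/2)=0.985237
d^3_{-3,1}: single k=4 term ⇒ +0.106957;  D = -0.019793+0.105110i
d^3_{-2,1}: k∈[3..4] ⇒ +0.030350 -0.502578 = -0.472228;  D = +0.426019-0.203734i
d^3_{-1,1}: k∈[2..4] ⇒ +0.005003 -0.220929 +0.914625 = +0.698698;  D = -0.615658-0.330370i
d^3_{0,1}: k∈[1..3] ⇒ +0.000502 -0.049870 +0.550546 = +0.501179;  D = -0.069789-0.496296i
d^3_{1,1}: k∈[0..2] ⇒ +0.000025 -0.006671 +0.165697 = +0.159051;  D = +0.113973-0.110940i
d^3_{2,1}: k∈[0..1] ⇒ -0.000458 +0.030350 = +0.029891;  D = +0.029477+0.004959i
d^3_{3,1}: single k=0 term ⇒ +0.003229;  D = +0.001450+0.002886i
Y_3^{m'}(θ=0.4332,φ=4.6541) and Σ D·Y over m':
  (-0.0198+0.1051i)·(+0.0054-0.0304i)  (+0.4260-0.2037i)·(-0.1623-0.0190i)  (-0.6157-0.3304i)·(-0.0246+0.4224i)  (-0.0698-0.4963i)·(+0.3790+0.0000i)  (+0.1140-0.1109i)·(+0.0246+0.4224i)  (+0.0295+0.0050i)·(-0.1623+0.0190i)  (+0.0014+0.0029i)·(-0.0054-0.0304i)
Y_3^1(R⁻¹ n̂) = +0.103203-0.368761i

Re=0.1032 Im=-0.3688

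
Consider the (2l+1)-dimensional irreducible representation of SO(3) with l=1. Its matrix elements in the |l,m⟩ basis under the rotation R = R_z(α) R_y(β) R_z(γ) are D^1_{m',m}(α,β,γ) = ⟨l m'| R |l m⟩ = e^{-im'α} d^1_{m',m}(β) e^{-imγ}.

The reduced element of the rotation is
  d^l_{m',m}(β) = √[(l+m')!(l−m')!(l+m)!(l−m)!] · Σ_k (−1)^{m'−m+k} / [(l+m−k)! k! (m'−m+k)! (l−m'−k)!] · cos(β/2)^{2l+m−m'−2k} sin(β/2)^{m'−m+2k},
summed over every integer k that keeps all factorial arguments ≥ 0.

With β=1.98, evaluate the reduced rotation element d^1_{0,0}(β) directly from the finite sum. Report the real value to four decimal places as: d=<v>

d=-0.3979

d^1_{0,0}(β=1.9800) via the finite sum:
c=cos(1.980000/2)=0.548690, s=sin(1.980000/2)=0.836026; N=√[1·1·1·1]=1.000000
The bounds max(0,m−m')=0 and min(l+m,l−m')=1 give 2 terms
  k=0: (−1)^0·1.0000/(1)·0.5487^2·0.8360^0 = +0.301061
  k=1: (−1)^1·1.0000/(1)·0.5487^0·0.8360^2 = -0.698939
d^1_{0,0}(1.9800) = +0.301061 -0.698939 = -0.397879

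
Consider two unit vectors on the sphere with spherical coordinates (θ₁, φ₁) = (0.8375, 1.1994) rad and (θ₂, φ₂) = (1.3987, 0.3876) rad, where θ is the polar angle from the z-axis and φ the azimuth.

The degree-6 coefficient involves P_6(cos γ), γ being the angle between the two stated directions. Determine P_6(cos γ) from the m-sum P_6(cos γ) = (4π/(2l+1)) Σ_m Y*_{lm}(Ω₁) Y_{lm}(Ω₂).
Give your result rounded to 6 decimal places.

0.125446

Summing Y*_{l m}(θ₁,φ₁)·Y_{l m}(θ₂,φ₂) over m ∈ [−6, 6]; prefactor 4π/(2·6+1) = 0.966644:
  [-6]  conj(Y_{6,-6})(Ω₁) = +0.049664+0.064312i ; Y_{6,-6}(Ω₂) = -0.302709-0.321823i ; Δ = +0.005663-0.035451i
  [-5]  conj(Y_{6,-5})(Ω₁) = +0.243264-0.071584i ; Y_{6,-5}(Ω₂) = -0.095505-0.248291i ; Δ = -0.041006-0.053564i
  [-4]  conj(Y_{6,-4})(Ω₁) = +0.036343-0.425477i ; Y_{6,-4}(Ω₂) = -0.004644+0.227674i ; Δ = +0.096701+0.010250i
  [-3]  conj(Y_{6,-3})(Ω₁) = -0.309416-0.151995i ; Y_{6,-3}(Ω₂) = -0.113327+0.262178i ; Δ = +0.074915-0.063897i
  [-2]  conj(Y_{6,-2})(Ω₁) = +0.058381-0.053607i ; Y_{6,-2}(Ω₂) = +0.113024-0.110742i ; Δ = +0.000662-0.012524i
  [-1]  conj(Y_{6,-1})(Ω₁) = -0.135078-0.346825i ; Y_{6,-1}(Ω₂) = +0.266970-0.108991i ; Δ = -0.073863-0.077869i
  [+0]  conj(Y_{6,0})(Ω₁) = -0.026128-0.000000i ; Y_{6,0}(Ω₂) = -0.138953+0.000000i ; Δ = +0.003631+0.000000i
  [+1]  conj(Y_{6,1})(Ω₁) = +0.135078-0.346825i ; Y_{6,1}(Ω₂) = -0.266970-0.108991i ; Δ = -0.073863+0.077869i
  [+2]  conj(Y_{6,2})(Ω₁) = +0.058381+0.053607i ; Y_{6,2}(Ω₂) = +0.113024+0.110742i ; Δ = +0.000662+0.012524i
  [+3]  conj(Y_{6,3})(Ω₁) = +0.309416-0.151995i ; Y_{6,3}(Ω₂) = +0.113327+0.262178i ; Δ = +0.074915+0.063897i
  [+4]  conj(Y_{6,4})(Ω₁) = +0.036343+0.425477i ; Y_{6,4}(Ω₂) = -0.004644-0.227674i ; Δ = +0.096701-0.010250i
  [+5]  conj(Y_{6,5})(Ω₁) = -0.243264-0.071584i ; Y_{6,5}(Ω₂) = +0.095505-0.248291i ; Δ = -0.041006+0.053564i
  [+6]  conj(Y_{6,6})(Ω₁) = +0.049664-0.064312i ; Y_{6,6}(Ω₂) = -0.302709+0.321823i ; Δ = +0.005663+0.035451i
Accumulated sum +0.129775+0.000000i; after 4π/(2l+1) scaling, +0.125446+0.000000i ⇒ P_6 = 0.125446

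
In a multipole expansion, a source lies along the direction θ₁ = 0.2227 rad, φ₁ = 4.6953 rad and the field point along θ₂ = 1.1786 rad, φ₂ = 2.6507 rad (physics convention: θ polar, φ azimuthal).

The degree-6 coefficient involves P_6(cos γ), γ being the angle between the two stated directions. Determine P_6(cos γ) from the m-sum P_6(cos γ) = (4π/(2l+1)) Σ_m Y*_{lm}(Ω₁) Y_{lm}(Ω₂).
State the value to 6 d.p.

0.087228

Addition theorem: P_6(cos γ) = (4π/13) Σ_m Y*_{lm}(Ω₁) Y_{lm}(Ω₂), m = −6…6:
  term(m=-6) = 0.00002 - 0.00000j   from Y*(Ω₁)=-0.00006 + 0.00001j, Y(Ω₂)=-0.29501 + 0.05865j
  term(m=-5) = -0.00026 - 0.00026j   from Y*(Ω₁)=-0.00007 - 0.00085j, Y(Ω₂)=0.33318 - 0.27338j
  term(m=-4) = -0.00040 + 0.00120j   from Y*(Ω₁)=0.00802 - 0.00055j, Y(Ω₂)=-0.06044 + 0.14589j
  term(m=-3) = -0.01382 + 0.00208j   from Y*(Ω₁)=0.00262 + 0.05102j, Y(Ω₂)=0.02681 + 0.27235j
  term(m=-2) = 0.03278 + 0.04561j   from Y*(Ω₁)=-0.21812 + 0.00746j, Y(Ω₂)=-0.14297 - 0.21398j
  term(m=-1) = -0.04923 + 0.09601j   from Y*(Ω₁)=-0.00959 - 0.56099j, Y(Ω₂)=-0.16959 - 0.09065j
  term(m=+0) = 0.15208 + 0.00000j   from Y*(Ω₁)=0.55162 + 0.00000j, Y(Ω₂)=0.27569 + 0.00000j
  term(m=+1) = -0.04923 - 0.09601j   from Y*(Ω₁)=0.00959 - 0.56099j, Y(Ω₂)=0.16959 - 0.09065j
  term(m=+2) = 0.03278 - 0.04561j   from Y*(Ω₁)=-0.21812 - 0.00746j, Y(Ω₂)=-0.14297 + 0.21398j
  term(m=+3) = -0.01382 - 0.00208j   from Y*(Ω₁)=-0.00262 + 0.05102j, Y(Ω₂)=-0.02681 + 0.27235j
  term(m=+4) = -0.00040 - 0.00120j   from Y*(Ω₁)=0.00802 + 0.00055j, Y(Ω₂)=-0.06044 - 0.14589j
  term(m=+5) = -0.00026 + 0.00026j   from Y*(Ω₁)=0.00007 - 0.00085j, Y(Ω₂)=-0.33318 - 0.27338j
  term(m=+6) = 0.00002 + 0.00000j   from Y*(Ω₁)=-0.00006 - 0.00001j, Y(Ω₂)=-0.29501 - 0.05865j
Σ over m = 0.09024 + 0.00000j; ×(4π/13) → 0.08723 + 0.00000j. Real part: 0.087228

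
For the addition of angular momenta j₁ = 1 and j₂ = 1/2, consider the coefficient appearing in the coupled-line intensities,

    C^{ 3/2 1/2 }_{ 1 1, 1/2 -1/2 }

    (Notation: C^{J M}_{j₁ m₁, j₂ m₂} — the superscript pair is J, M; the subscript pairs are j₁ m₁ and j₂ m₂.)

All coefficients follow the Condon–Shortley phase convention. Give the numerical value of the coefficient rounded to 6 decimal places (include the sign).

+0.577350

triangle: 0!·2!·1!/4! = 2/24
(j±m)!: 2!·0!·0!·1!·2!·1! = 4
prefactor² = (2J+1)·Δ·N² = 4/3
  k=0: +1/(0!·0!·0!·0!·2!·1!) = 1/2
Σ = 1/2  ⇒  CG² = 4/3·(1/2)² = 1/3
CG = +√(1/3) = +0.577350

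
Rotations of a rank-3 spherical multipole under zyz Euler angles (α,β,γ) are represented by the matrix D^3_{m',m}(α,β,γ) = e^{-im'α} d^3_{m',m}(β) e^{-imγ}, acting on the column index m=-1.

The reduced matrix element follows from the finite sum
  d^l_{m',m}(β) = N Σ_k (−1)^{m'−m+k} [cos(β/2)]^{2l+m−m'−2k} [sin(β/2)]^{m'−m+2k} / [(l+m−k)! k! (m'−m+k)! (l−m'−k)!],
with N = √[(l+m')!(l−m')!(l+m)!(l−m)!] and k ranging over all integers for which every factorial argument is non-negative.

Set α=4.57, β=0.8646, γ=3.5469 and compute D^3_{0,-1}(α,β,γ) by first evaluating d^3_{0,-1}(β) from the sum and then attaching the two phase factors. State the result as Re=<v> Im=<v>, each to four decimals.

Re=0.3347 Im=0.1436

Split into d^3_{0,-1}(β=0.8646) × two z-phases.
Half-angle: c=0.908005, s=0.418960. N=√(6·6·2·24)=41.569219
k∈{0,1,2} keeps every argument non-negative
  k=0: (−1)^1·41.5692/(12)·0.9080^5·0.4190^1 = -0.895785
  k=1: (−1)^2·41.5692/(4)·0.9080^3·0.4190^3 = +0.572130
  k=2: (−1)^3·41.5692/(12)·0.9080^1·0.4190^5 = -0.040602
d^3_{0,-1}(0.8646) = -0.895785 +0.572130 -0.040602 = -0.364256
Attach z-rotation phases: D = e^{-i(0)(4.5700)}·(-0.364256)·e^{-i(-1)(3.5469)} = +0.334745+0.143627i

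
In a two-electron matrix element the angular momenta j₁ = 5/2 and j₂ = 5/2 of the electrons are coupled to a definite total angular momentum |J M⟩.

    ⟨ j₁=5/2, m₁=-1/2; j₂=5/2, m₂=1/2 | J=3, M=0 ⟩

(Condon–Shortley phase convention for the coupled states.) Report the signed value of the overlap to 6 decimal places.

−√(4/45) = -0.298142

√[7·2!3!3!/9! · 2!3!3!2!3!3!] = √(36/5)
  +(−1)^0/∏(0,2,3,3,0,0)! = 1/72  (running 1/72)
  +(−1)^1/∏(1,1,2,2,1,1)! = -1/4  (running -17/72)
  +(−1)^2/∏(2,0,1,1,2,2)! = 1/8  (running -1/9)
⟨..|..⟩ = √(36/5)·(-1/9) = -0.298142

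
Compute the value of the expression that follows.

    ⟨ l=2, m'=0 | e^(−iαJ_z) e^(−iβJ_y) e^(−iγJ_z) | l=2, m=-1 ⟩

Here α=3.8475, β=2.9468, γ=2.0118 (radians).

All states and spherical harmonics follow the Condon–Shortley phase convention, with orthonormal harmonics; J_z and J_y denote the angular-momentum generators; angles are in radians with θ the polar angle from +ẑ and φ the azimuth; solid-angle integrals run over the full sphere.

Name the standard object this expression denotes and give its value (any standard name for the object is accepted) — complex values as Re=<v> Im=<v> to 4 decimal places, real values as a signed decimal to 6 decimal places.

This is a Wigner D-matrix element — the rotation-matrix element ⟨l m'| R(α,β,γ) |l m⟩ in the angular-momentum basis.
First d^2_{0,-1}(β=2.9468), then the phase factors e^{-i(0)α} and e^{-i(-1)γ}:
c=cos(2.946800/2)=0.097242, s=sin(2.946800/2)=0.995261; N=√[2·2·1·6]=4.898979
k∈{0,1} keeps every argument non-negative
  k=0: (−1)^1·4.8990/(2)·0.0972^3·0.9953^1 = -0.002242
  k=1: (−1)^2·4.8990/(2)·0.0972^1·0.9953^3 = +0.234824
d^2_{0,-1}(2.9468) = -0.002242 +0.234824 = +0.232582
Phases: e^{-i·(0)·3.8475}=+1.000000+0.000000i, e^{-i·(-1)·2.0118}=-0.426847+0.904324i ⇒ D=-0.099277+0.210329i

Wigner D-matrix element, Re=-0.0993 Im=0.2103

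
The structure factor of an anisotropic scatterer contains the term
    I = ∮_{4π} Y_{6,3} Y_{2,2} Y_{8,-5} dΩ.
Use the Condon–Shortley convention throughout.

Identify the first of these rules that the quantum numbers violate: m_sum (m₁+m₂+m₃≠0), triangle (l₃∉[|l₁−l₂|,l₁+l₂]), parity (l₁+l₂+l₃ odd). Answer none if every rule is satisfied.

none

azimuthal sum: 3 + 2 − 5 = 0  ✓
4 ≤ 8 ≤ 8 (triangle on l)  ✓
L = 6 + 2 + 8 = 16 (even)  ✓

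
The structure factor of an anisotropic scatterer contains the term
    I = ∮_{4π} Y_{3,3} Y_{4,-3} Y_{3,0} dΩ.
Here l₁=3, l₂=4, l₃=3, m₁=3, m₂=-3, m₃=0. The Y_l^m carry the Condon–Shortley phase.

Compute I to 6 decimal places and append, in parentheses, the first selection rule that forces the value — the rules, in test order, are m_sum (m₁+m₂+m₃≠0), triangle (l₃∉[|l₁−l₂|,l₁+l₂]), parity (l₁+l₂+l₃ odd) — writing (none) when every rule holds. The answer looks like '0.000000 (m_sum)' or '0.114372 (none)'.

0.203551 (none)

Checks pass: Σm=0; 10 even; l₃=3∈[1,7].
(2·3+1)(2·4+1)(2·3+1) = 441
Δ: 4! 2! 4! / 11! → 1/34650
sum: t=1:−1/72 t=2:+1/16 t=3:−1/72 = 5/144
3j²(3 4 3; 0 0 0) = Δ·Π!·Σ² = 2/77  (sign -1)
sum: t=0:+1/288 = 1/288
3j²(3 4 3; 3 -3 0) = Δ·Π!·Σ² = 1/22  (sign -1)
combine: 4πI² = 441·2/77·1/22 = 63/121
take √, sign +1: I = 0.20355073
No selection rule forces the value: the integral is nonzero (none).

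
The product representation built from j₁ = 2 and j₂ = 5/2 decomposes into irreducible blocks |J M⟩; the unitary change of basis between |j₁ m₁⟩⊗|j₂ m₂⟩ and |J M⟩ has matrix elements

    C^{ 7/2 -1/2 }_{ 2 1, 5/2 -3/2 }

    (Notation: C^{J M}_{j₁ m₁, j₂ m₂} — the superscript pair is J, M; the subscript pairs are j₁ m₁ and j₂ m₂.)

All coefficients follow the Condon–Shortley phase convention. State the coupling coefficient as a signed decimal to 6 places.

j₁+j₂−J=1  J+j₁−j₂=3  J−j₁+j₂=4  j₁+j₂+J+1=9
(j₁±m₁, j₂±m₂, J±M) = (3,1,1,4,3,4)
P² = 2304/35
sum k=0..1:
  [0] +1/12 = 1/12
  [1] −1/144 = -1/144
S = 11/144
C² = P²·S² = 121/315 ; C = +0.619780

+0.619780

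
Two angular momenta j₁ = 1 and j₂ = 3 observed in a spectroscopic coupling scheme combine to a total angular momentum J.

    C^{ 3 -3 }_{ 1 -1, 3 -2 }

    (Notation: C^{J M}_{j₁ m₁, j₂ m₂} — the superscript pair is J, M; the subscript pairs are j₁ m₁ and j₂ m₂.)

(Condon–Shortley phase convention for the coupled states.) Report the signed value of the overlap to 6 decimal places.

j₁+j₂−J=1  J+j₁−j₂=1  J−j₁+j₂=5  j₁+j₂+J+1=8
(j₁±m₁, j₂±m₂, J±M) = (0,2,1,5,0,6)
P² = 3600
sum k=1..1:
  [1] −1/120 = -1/120
S = -1/120
C² = P²·S² = 1/4 ; C = -0.500000

-0.500000  (= −√(1/4))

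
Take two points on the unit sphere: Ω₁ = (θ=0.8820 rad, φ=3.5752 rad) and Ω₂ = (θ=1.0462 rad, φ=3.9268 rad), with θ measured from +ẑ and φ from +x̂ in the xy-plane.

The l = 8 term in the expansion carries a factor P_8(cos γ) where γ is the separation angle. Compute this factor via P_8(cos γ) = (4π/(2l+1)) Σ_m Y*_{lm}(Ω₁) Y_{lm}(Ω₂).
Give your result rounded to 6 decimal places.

-0.193457

Term-by-term m-sum for l=8 (normalisation 4π/17 = 0.739198):
  m=-8: (-0.06159 - 0.02091j) × (0.16233 + 0.00025j) = -0.00999 - 0.00341j  (running Σ = -0.00999 - 0.00341j)
  m=-7: (0.21297 - 0.02273j) × (-0.26535 - 0.26606j) = -0.06256 - 0.05063j  (running Σ = -0.07255 - 0.05404j)
  m=-6: (-0.34587 + 0.20730j) × (-0.00050 + 0.43724j) = -0.09047 - 0.15133j  (running Σ = -0.16302 - 0.20537j)
  m=-5: (0.24390 - 0.35863j) × (0.10683 - 0.10663j) = -0.01218 - 0.06432j  (running Σ = -0.17520 - 0.26969j)
  m=-4: (-0.02163 + 0.13101j) × (0.27183 + 0.00021j) = -0.00591 + 0.03561j  (running Σ = -0.18111 - 0.23408j)
  m=-3: (0.07757 + 0.28032j) × (-0.21412 - 0.21436j) = 0.04348 - 0.07665j  (running Σ = -0.13763 - 0.31073j)
  m=-2: (-0.19632 - 0.23140j) × (0.00005 - 0.12970j) = -0.03002 + 0.02545j  (running Σ = -0.16765 - 0.28528j)
  m=-1: (-0.14789 - 0.06847j) × (-0.23344 + 0.23336j) = 0.05050 - 0.01853j  (running Σ = -0.11715 - 0.30381j)
  m=0: (0.33084 + 0.00000j) × (-0.08286 + 0.00000j) = -0.02741 + 0.00000j  (running Σ = -0.14456 - 0.30381j)
  m=1: (0.14789 - 0.06847j) × (0.23344 + 0.23336j) = 0.05050 + 0.01853j  (running Σ = -0.09406 - 0.28528j)
  m=2: (-0.19632 + 0.23140j) × (0.00005 + 0.12970j) = -0.03002 - 0.02545j  (running Σ = -0.12408 - 0.31073j)
  m=3: (-0.07757 + 0.28032j) × (0.21412 - 0.21436j) = 0.04348 + 0.07665j  (running Σ = -0.08060 - 0.23408j)
  m=4: (-0.02163 - 0.13101j) × (0.27183 - 0.00021j) = -0.00591 - 0.03561j  (running Σ = -0.08651 - 0.26969j)
  m=5: (-0.24390 - 0.35863j) × (-0.10683 - 0.10663j) = -0.01218 + 0.06432j  (running Σ = -0.09869 - 0.20537j)
  m=6: (-0.34587 - 0.20730j) × (-0.00050 - 0.43724j) = -0.09047 + 0.15133j  (running Σ = -0.18916 - 0.05404j)
  m=7: (-0.21297 - 0.02273j) × (0.26535 - 0.26606j) = -0.06256 + 0.05063j  (running Σ = -0.25172 - 0.00341j)
  m=8: (-0.06159 + 0.02091j) × (0.16233 - 0.00025j) = -0.00999 + 0.00341j  (running Σ = -0.26171 - 0.00000j)
Total Σ_m = -0.26171 - 0.00000j. Multiply by 0.739198: -0.19346 - 0.00000j. P_8(cos γ) = -0.193457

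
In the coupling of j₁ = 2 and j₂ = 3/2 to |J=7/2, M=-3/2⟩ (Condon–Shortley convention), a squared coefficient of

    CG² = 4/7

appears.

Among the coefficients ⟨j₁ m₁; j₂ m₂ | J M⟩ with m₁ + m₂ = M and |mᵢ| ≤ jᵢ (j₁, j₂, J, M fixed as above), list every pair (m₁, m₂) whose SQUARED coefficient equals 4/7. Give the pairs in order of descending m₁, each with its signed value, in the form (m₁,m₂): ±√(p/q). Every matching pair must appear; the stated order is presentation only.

Admissible pairs with m₁+m₂ = M = -3/2: (-2,1/2), (-1,-1/2), (0,-3/2)
  (m₁,m₂)=(0,-3/2): CG² = 2/7, CG = +√(2/7)
  (m₁,m₂)=(-1,-1/2): CG² = 4/7, CG = +√(4/7)   ← matches the target
  (m₁,m₂)=(-2,1/2): CG² = 1/7, CG = +√(1/7)
Pairs with CG² = 4/7: (-1,-1/2): +√(4/7)

(-1,-1/2): +√(4/7)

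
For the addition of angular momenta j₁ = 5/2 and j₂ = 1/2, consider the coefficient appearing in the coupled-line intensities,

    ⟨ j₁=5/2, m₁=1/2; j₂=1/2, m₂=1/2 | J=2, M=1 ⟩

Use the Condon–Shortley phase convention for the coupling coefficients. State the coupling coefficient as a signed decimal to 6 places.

triangle: 1!×4!×0!/6! = 24/720
(j±m)!: 3!×2!×1!×0!×3!×1! = 72
prefactor² = (2J+1)×Δ×N² = 12
  k=1: −1/(1!×0!×1!×0!×3!×0!) = -1/6
Σ = -1/6  ⇒  CG² = 12×(-1/6)² = 1/3
CG = −√(1/3) = -0.577350

-0.577350  (= −√(1/3))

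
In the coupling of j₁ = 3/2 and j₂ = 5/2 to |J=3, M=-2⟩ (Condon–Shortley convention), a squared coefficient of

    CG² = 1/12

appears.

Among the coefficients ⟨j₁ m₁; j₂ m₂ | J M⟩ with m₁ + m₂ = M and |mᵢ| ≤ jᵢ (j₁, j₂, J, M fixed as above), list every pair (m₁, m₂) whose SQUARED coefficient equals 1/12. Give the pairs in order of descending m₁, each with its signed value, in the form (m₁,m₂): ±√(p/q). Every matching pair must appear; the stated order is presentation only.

(-1/2,-3/2): +√(1/12)

Admissible pairs with m₁+m₂ = M = -2: (-3/2,-1/2), (-1/2,-3/2), (1/2,-5/2)
  (m₁,m₂)=(1/2,-5/2): CG² = 5/12, CG = +√(5/12)
  (m₁,m₂)=(-1/2,-3/2): CG² = 1/12, CG = +√(1/12)   ← matches the target
  (m₁,m₂)=(-3/2,-1/2): CG² = 1/2, CG = −√(1/2)
Pairs with CG² = 1/12: (-1/2,-3/2): +√(1/12)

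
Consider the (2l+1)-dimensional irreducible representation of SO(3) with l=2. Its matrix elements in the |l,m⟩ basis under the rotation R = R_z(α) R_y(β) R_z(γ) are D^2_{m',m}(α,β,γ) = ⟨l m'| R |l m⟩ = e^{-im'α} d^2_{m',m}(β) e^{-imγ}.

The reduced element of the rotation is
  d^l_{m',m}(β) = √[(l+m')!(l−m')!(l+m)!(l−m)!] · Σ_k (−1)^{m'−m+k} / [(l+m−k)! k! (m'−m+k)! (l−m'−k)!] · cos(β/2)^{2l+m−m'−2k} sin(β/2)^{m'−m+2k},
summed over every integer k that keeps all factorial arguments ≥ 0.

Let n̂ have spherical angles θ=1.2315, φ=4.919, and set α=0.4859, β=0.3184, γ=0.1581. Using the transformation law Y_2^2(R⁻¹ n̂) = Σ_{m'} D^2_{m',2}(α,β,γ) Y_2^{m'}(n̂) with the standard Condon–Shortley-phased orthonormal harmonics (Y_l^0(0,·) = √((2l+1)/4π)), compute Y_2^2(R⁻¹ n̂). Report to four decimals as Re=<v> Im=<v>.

Re=-0.1799 Im=0.3176

Need the full column D^2_{m',2} for m'=−2..2 at α=0.4859, β=0.3184, γ=0.1581.
cos(β/2)=0.987354, sin(β/2)=0.158528
d^2_{-2,2}: single k=4 term ⇒ +0.000632;  D = +0.000501+0.000385i
d^2_{-1,2}: single k=3 term ⇒ +0.007867;  D = +0.007754+0.001329i
d^2_{0,2}: single k=2 term ⇒ +0.060012;  D = +0.057037-0.018661i
d^2_{1,2}: single k=1 term ⇒ +0.305180;  D = +0.212161-0.219369i
d^2_{2,2}: single k=0 term ⇒ +0.950369;  D = +0.265193-0.912619i
Y_2^{m'}(θ=1.2315,φ=4.919) and Σ D·Y over m':
  (+0.0005+0.0004i)·(-0.3146+0.1379i)  (+0.0078+0.0013i)·(+0.0497+0.2373i)  (+0.0570-0.0187i)·(-0.2106+0.0000i)  (+0.2122-0.2194i)·(-0.0497+0.2373i)  (+0.2652-0.9126i)·(-0.3146-0.1379i)
Y_2^2(R⁻¹ n̂) = -0.179948+0.317552i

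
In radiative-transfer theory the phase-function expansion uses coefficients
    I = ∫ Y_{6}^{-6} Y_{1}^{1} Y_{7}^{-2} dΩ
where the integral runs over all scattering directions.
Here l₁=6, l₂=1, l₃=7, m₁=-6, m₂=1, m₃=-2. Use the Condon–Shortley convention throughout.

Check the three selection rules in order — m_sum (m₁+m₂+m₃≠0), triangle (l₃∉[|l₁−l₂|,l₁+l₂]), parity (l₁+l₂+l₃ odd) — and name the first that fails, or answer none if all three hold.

Σmᵢ = -7  ✗
l₃∈[|l₁−l₂|,l₁+l₂]=[5,7], have l₃=7
Σlᵢ = 14 ⇒ even

m_sum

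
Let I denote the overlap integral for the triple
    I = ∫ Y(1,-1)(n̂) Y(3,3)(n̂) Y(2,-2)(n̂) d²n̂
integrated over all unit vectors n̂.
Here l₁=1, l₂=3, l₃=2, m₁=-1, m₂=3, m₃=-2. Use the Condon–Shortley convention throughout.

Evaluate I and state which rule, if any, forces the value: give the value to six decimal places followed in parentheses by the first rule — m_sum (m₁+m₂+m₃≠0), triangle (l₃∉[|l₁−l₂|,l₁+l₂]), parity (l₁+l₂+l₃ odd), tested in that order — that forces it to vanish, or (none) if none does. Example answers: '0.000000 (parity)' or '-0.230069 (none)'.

Rules hold: Σm=0, L=6 even, 2≤2≤4.
N = 3·7·5 = 105
Δ = 2!·0!·4!/7! = 1/105
Racah Σ t=1..1: t=1:−1/4 = -1/4
⇒ 3j(1 3 2; 0 0 0)² = 3/35, sgn -1
Racah Σ t=2..2: t=2:+1/48 = 1/48
⇒ 3j(1 3 2; -1 3 -2)² = 1/7, sgn +1
4πI² = N·(3j₀)²·(3jₘ)² = 9/7
I = -1·√(1.28571/4π) = -0.31986543
No selection rule forces the value: the integral is nonzero (none).

-0.319865 (none)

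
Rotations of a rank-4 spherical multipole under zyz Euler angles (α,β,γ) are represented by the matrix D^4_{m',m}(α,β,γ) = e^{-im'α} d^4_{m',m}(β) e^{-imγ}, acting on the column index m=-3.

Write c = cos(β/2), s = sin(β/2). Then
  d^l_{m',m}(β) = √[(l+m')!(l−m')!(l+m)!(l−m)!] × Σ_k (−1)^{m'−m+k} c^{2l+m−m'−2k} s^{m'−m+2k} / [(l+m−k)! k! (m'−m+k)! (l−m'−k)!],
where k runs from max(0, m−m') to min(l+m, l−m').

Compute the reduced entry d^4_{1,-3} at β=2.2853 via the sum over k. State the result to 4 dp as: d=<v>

d^4_{1,-3}(β=2.2853) via the finite sum:
c=cos(2.285300/2)=0.415185, s=sin(2.285300/2)=0.909737; N=√[120·6·1·5040]=1904.940944
The bounds max(0,m−m')=0 and min(l+m,l−m')=1 give 2 terms
  k=0: (−1)^4·1904.9409/(144)·0.4152^4·0.9097^4 = +0.269246
  k=1: (−1)^5·1904.9409/(240)·0.4152^2·0.9097^6 = -0.775620
d^4_{1,-3}(2.2853) = +0.269246 -0.775620 = -0.506374

d=-0.5064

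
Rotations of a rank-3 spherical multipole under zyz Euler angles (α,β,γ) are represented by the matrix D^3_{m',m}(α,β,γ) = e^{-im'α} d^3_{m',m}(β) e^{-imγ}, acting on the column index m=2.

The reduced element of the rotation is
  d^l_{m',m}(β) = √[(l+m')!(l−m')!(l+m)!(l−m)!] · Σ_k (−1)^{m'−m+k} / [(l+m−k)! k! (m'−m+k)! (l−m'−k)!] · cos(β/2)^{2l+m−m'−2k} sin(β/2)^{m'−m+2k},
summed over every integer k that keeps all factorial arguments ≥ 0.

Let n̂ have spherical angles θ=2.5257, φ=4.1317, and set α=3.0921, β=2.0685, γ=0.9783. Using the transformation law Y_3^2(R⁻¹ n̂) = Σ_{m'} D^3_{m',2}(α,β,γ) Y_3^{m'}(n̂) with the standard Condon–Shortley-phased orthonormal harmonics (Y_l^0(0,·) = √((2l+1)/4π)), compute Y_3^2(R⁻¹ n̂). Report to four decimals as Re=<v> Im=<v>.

Need the full column D^3_{m',2} for m'=−3..3 at α=3.0921, β=2.0685, γ=0.9783.
cos(β/2)=0.511171, sin(β/2)=0.859479
d^3_{-3,2}: single k=5 term ⇒ +0.587244;  D = +0.299038+0.505402i
d^3_{-2,2}: k∈[4..5] ⇒ +0.712924 -0.403100 = +0.309825;  D = -0.144385-0.274125i
d^3_{-1,2}: k∈[3..4] ⇒ +0.536332 -0.758129 = -0.221796;  D = -0.093527-0.201113i
d^3_{0,2}: k∈[2..3] ⇒ +0.276245 -0.780969 = -0.504724;  D = +0.189930+0.467625i
d^3_{1,2}: k∈[1..2] ⇒ +0.094856 -0.536332 = -0.441476;  D = -0.145690-0.416744i
d^3_{2,2}: k∈[0..1] ⇒ +0.017840 -0.252176 = -0.234336;  D = +0.066294+0.224763i
d^3_{3,2}: single k=0 term ⇒ -0.073475;  D = -0.017274-0.071416i
Y_3^{m'}(θ=2.5257,φ=4.1317) and Σ D·Y over m':
  (+0.2990+0.5054i)·(+0.0793+0.0137i)  (-0.1444-0.2741i)·(+0.1108+0.2554i)  (-0.0935-0.2011i)·(-0.2388+0.3639i)  (+0.1899+0.4676i)·(-0.1009+0.0000i)  (-0.1457-0.4167i)·(+0.2388+0.3639i)  (+0.0663+0.2248i)·(+0.1108-0.2554i)  (-0.0173-0.0714i)·(-0.0793+0.0137i)
Y_3^2(R⁻¹ n̂) = +0.331096-0.195442i

Re=0.3311 Im=-0.1954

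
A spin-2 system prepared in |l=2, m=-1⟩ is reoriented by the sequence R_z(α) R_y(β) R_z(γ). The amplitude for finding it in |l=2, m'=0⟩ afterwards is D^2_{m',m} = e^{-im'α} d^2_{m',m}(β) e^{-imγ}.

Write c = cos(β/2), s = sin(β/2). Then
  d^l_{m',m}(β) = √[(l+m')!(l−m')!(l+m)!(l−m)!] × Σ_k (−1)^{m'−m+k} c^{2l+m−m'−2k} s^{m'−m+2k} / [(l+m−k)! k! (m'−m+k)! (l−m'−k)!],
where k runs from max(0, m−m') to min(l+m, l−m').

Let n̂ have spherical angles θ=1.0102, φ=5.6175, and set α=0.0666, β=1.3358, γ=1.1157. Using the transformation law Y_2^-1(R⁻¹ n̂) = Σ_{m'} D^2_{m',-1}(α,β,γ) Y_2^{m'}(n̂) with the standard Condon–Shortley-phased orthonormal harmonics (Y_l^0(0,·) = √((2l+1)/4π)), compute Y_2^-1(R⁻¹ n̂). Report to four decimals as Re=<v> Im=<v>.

Re=-0.3819 Im=-0.0477

Need the full column D^2_{m',-1} for m'=−2..2 at α=0.0666, β=1.3358, γ=1.1157.
cos(β/2)=0.785124, sin(β/2)=0.619339
d^2_{-2,-1}: single k=1 term ⇒ +0.599478;  D = +0.189654+0.568687i
d^2_{-1,-1}: k∈[0..1] ⇒ +0.379973 -0.709339 = -0.329366;  D = -0.124763-0.304822i
d^2_{0,-1}: k∈[0..1] ⇒ -0.734207 +0.456876 = -0.277331;  D = -0.121901-0.249104i
d^2_{1,-1}: k∈[0..1] ⇒ +0.709339 -0.147134 = +0.562206;  D = +0.280176+0.487418i
d^2_{2,-1}: single k=0 term ⇒ -0.373038;  D = -0.207015-0.310325i
Y_2^{m'}(θ=1.0102,φ=5.6175) and Σ D·Y over m':
  (+0.1897+0.5687i)·(+0.0657+0.2692i)  (-0.1248-0.3048i)·(+0.2736+0.2149i)  (-0.1219-0.2491i)·(-0.0479+0.0000i)  (+0.2802+0.4874i)·(-0.2736+0.2149i)  (-0.2070-0.3103i)·(+0.0657-0.2692i)
Y_2^-1(R⁻¹ n̂) = -0.381933-0.047690i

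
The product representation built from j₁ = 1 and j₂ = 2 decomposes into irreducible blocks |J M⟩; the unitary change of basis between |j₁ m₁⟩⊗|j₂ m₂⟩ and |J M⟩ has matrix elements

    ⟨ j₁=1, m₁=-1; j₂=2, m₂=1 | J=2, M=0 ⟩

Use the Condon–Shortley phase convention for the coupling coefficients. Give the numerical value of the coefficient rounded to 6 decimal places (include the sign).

√[5·1!1!3!/6! · 0!2!3!1!2!2!] = √(2)
  +(−1)^1/∏(1,0,1,2,0,1)! = -1/2  (running -1/2)
⟨..|..⟩ = √(2)·(-1/2) = -0.707107

−√(1/2) ≈ -0.707107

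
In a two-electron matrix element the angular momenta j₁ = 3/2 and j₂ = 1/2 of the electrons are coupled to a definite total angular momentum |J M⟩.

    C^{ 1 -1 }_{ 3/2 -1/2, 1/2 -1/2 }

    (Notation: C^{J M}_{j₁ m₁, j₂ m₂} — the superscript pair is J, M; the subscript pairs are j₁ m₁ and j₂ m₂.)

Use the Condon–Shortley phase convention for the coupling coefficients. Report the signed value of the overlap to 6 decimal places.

j₁+j₂−J=1  J+j₁−j₂=2  J−j₁+j₂=0  j₁+j₂+J+1=4
(j₁±m₁, j₂±m₂, J±M) = (1,2,0,1,0,2)
P² = 1
sum k=0..0:
  [0] +1/2 = 1/2
S = 1/2
C² = P²·S² = 1/4 ; C = +0.500000

+0.500000  (= +√(1/4))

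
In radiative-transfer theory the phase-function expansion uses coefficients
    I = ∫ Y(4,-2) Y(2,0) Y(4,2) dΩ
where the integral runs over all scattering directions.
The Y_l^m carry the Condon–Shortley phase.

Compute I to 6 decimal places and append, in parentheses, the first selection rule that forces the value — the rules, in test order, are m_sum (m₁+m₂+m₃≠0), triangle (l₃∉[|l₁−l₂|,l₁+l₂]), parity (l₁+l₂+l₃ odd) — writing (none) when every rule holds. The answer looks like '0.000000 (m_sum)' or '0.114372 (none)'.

Rules hold: Σm=0, L=10 even, 2≤4≤6.
N = 9·5·9 = 405
Δ = 2!·6!·2!/11! = 1/13860
Racah Σ t=0..2: t=0:+1/192 t=1:−1/36 t=2:+1/192 = -5/288
⇒ 3j(4 2 4; 0 0 0)² = 20/693, sgn -1
Racah Σ t=0..2: t=0:+1/2880 t=1:−1/120 t=2:+1/192 = -1/360
⇒ 3j(4 2 4; -2 0 2)² = 16/3465, sgn -1
4πI² = N·(3j₀)²·(3jₘ)² = 320/5929
I = +1·√(0.053972/4π) = 0.06553591
No selection rule forces the value: the integral is nonzero (none).

0.065536 (none)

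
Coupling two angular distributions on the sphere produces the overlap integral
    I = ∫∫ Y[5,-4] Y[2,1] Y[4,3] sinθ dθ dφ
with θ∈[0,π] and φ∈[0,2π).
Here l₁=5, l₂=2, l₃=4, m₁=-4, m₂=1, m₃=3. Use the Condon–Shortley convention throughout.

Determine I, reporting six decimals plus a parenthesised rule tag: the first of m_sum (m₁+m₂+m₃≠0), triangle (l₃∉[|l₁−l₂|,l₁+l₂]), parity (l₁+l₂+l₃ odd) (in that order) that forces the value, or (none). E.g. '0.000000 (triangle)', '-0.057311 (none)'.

0.000000 (parity)

l₁+l₂+l₃=11 is odd: 3j(l;000)=0 ⇒ I=0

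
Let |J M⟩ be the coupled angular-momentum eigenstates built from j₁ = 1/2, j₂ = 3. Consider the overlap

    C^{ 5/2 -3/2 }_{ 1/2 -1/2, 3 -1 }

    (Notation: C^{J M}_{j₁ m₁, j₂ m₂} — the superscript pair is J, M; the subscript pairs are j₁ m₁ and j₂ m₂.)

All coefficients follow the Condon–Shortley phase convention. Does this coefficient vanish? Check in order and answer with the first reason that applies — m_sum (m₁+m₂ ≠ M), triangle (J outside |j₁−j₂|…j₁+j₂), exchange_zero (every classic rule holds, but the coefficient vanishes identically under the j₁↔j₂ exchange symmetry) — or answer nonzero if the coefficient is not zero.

m-sum: m₁+m₂ = -1/2+(-1) = -3/2, M = -3/2  ✓
triangle: |j₁−j₂| = 5/2 ≤ J = 5/2 ≤ j₁+j₂ = 7/2  ✓
exchange: j₁≠j₂ or m₁≠m₂ — the exchange symmetry imposes no constraint here
value check: CG = −√(2/7) = -0.534522 ≠ 0

nonzero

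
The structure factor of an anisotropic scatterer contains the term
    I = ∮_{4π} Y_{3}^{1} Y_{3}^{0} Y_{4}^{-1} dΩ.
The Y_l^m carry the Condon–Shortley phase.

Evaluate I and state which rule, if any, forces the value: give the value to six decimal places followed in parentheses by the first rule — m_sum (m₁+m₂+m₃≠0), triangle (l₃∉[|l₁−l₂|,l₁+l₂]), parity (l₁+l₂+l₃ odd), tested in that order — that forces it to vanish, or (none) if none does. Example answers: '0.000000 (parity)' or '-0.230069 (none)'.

Rules hold: Σm=0, L=10 even, 0≤4≤6.
N = 7·7·9 = 441
Δ = 2!·4!·4!/11! = 1/34650
Racah Σ t=0..2: t=0:+1/72 t=1:−1/16 t=2:+1/72 = -5/144
⇒ 3j(3 3 4; 0 0 0)² = 2/77, sgn -1
Racah Σ t=0..2: t=0:+1/48 t=1:−1/24 t=2:+1/288 = -5/288
⇒ 3j(3 3 4; 1 0 -1)² = 5/462, sgn +1
4πI² = N·(3j₀)²·(3jₘ)² = 15/121
I = -1·√(0.123967/4π) = -0.09932258
No selection rule forces the value: the integral is nonzero (none).

-0.099323 (none)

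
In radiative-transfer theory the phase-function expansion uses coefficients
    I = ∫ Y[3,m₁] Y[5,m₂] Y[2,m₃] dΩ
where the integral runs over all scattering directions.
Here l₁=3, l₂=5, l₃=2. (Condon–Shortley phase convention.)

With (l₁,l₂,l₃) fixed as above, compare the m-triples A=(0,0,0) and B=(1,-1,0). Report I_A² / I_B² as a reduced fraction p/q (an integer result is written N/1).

10/9

Same 3,5,2: normalisation and zero-m 3j drop out of the ratio.
A: Δ: 6! 0! 4! / 11! → 1/2310; sum: t=3:−1/144 = -1/144; 3j²(3 5 2; 0 0 0) = Δ·Π!·Σ² = 10/231  (sign -1)
B: Δ: 6! 0! 4! / 11! → 1/2310; sum: t=2:+1/192 = 1/192; 3j²(3 5 2; 1 -1 0) = Δ·Π!·Σ² = 3/77  (sign +1)
I_A²/I_B² = (10/231)/(3/77) = 10/9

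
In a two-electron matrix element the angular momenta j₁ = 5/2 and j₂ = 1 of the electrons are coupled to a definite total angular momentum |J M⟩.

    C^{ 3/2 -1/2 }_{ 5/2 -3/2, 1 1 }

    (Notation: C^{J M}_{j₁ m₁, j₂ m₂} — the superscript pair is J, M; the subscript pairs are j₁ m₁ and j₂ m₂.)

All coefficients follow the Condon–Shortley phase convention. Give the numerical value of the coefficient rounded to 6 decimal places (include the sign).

j₁+j₂−J=2  J+j₁−j₂=3  J−j₁+j₂=0  j₁+j₂+J+1=6
(j₁±m₁, j₂±m₂, J±M) = (1,4,2,0,1,2)
P² = 32/5
sum k=2..2:
  [2] +1/4 = 1/4
S = 1/4
C² = P²·S² = 2/5 ; C = +0.632456

+0.632456  (= +√(2/5))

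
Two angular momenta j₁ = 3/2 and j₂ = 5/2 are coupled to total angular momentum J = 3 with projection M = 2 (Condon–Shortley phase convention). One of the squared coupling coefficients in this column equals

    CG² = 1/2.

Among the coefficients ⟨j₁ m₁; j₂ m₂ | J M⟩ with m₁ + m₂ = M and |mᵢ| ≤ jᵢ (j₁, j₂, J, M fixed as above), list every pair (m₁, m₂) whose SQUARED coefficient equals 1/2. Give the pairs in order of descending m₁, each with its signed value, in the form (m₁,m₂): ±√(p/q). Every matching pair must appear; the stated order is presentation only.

(3/2,1/2): +√(1/2)

Admissible pairs with m₁+m₂ = M = 2: (-1/2,5/2), (1/2,3/2), (3/2,1/2)
  (m₁,m₂)=(3/2,1/2): CG² = 1/2, CG = +√(1/2)   ← matches the target
  (m₁,m₂)=(1/2,3/2): CG² = 1/12, CG = −√(1/12)
  (m₁,m₂)=(-1/2,5/2): CG² = 5/12, CG = −√(5/12)
Pairs with CG² = 1/2: (3/2,1/2): +√(1/2)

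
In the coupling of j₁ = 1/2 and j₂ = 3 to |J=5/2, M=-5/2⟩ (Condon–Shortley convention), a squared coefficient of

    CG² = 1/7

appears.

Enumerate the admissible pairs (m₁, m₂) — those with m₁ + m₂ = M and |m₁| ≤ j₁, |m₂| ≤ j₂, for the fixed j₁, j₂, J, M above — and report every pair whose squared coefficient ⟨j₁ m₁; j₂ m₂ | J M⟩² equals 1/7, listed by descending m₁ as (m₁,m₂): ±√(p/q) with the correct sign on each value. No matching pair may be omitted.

Admissible pairs with m₁+m₂ = M = -5/2: (-1/2,-2), (1/2,-3)
  (m₁,m₂)=(1/2,-3): CG² = 6/7, CG = +√(6/7)
  (m₁,m₂)=(-1/2,-2): CG² = 1/7, CG = −√(1/7)   ← matches the target
Pairs with CG² = 1/7: (-1/2,-2): −√(1/7)

(-1/2,-2): −√(1/7)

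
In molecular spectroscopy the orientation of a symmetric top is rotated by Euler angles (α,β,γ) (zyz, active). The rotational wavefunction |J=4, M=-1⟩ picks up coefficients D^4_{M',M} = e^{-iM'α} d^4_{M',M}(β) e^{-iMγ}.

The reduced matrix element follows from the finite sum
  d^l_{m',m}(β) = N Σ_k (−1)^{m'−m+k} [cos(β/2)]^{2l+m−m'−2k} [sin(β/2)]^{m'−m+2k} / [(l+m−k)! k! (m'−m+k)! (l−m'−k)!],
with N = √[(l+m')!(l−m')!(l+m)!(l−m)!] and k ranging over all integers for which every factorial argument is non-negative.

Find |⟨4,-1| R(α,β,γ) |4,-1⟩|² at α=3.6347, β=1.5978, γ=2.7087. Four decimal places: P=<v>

Split into d^4_{-1,-1}(β=1.5978) × two z-phases.
Half-angle: c=0.697495, s=0.716589. N=√(6·120·6·120)=720.000000
Admissible k: 0..3 (factorial args all ≥0)
  k=0: (−1)^0·720.0000/(720)·0.6975^8·0.7166^0 = +0.056018
  k=1: (−1)^1·720.0000/(48)·0.6975^6·0.7166^2 = -0.886911
  k=2: (−1)^2·720.0000/(24)·0.6975^4·0.7166^4 = +1.872267
  k=3: (−1)^3·720.0000/(72)·0.6975^2·0.7166^6 = -0.658726
d^4_{-1,-1}(1.5978) = +0.056018 -0.886911 +1.872267 -0.658726 = +0.382649
|D^4_{-1,-1}|² = |d^4_{-1,-1}(β)|² = (+0.382649)² = 0.146421 (the z-rotation phases have unit modulus)

P=0.1464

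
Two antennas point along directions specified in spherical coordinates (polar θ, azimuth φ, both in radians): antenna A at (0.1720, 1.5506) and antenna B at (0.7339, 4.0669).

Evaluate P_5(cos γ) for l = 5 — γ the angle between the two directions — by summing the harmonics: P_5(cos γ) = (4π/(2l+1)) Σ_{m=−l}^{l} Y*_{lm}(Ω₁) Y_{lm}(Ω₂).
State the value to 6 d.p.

-0.245155

Term-by-term m-sum for l=5 (normalisation 4π/11 = 1.142397):
  m=-5: Y*=(0.000007, 0.000068)  Y=(0.005364, -0.062326)  product (0.000004, -0.000000)
  m=-4: Y*=(0.001237, -0.000100)  Y=(-0.185864, 0.116433)  product (-0.000218, 0.000163)
  m=-3: Y*=(-0.000813, -0.013394)  Y=(0.384649, 0.147278)  product (0.001660, -0.005272)
  m=-2: Y*=(-0.093451, 0.003777)  Y=(-0.102004, -0.354973)  product (0.010873, 0.032787)
  m=-1: Y*=(0.007968, 0.394483)  Y=(0.043187, -0.057345)  product (0.022966, 0.016580)
  m=+0: Y*=(0.739008, -0.000000)  Y=(-0.385877, 0.000000)  product (-0.285166, 0.000000)
  m=+1: Y*=(-0.007968, 0.394483)  Y=(-0.043187, -0.057345)  product (0.022966, -0.016580)
  m=+2: Y*=(-0.093451, -0.003777)  Y=(-0.102004, 0.354973)  product (0.010873, -0.032787)
  m=+3: Y*=(0.000813, -0.013394)  Y=(-0.384649, 0.147278)  product (0.001660, 0.005272)
  m=+4: Y*=(0.001237, 0.000100)  Y=(-0.185864, -0.116433)  product (-0.000218, -0.000163)
  m=+5: Y*=(-0.000007, 0.000068)  Y=(-0.005364, -0.062326)  product (0.000004, 0.000000)
Total Σ_m = (-0.214597, 0.000000). Multiply by 1.142397: (-0.245155, 0.000000). P_5(cos γ) = -0.245155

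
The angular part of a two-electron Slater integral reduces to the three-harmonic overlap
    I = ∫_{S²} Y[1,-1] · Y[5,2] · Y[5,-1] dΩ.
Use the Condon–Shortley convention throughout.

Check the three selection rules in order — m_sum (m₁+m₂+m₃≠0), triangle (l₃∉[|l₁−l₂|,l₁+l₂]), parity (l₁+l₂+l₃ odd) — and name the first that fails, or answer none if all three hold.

parity

azimuthal sum: -1 + 2 − 1 = 0  ✓
4 ≤ 5 ≤ 6 (triangle on l)  ✓
L = 1 + 5 + 5 = 11 (odd)  ✗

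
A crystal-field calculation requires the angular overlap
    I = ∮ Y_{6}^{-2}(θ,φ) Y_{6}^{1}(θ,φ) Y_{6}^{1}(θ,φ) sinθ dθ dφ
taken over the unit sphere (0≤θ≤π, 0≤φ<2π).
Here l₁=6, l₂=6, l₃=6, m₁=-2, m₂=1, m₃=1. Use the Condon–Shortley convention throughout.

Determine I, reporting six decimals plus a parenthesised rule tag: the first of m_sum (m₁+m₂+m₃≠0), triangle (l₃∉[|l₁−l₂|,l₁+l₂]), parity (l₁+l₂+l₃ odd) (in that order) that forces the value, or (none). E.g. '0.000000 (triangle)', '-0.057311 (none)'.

m-sum 0 ✓  L=18 even ✓  0≤6≤12 ✓
Π(2lᵢ+1) = 13×13×13 = 2197
triangle coeff Δ(6,6,6) = 1/325909584
Σ_t [0,6]: t=0:+1/373248000 t=1:−1/1728000 t=2:+1/110592 t=3:−1/46656 t=4:+1/110592 t=5:−1/1728000 t=6:+1/373248000 = -7/1555200
(3j)²=400/46189 [(6 6 6; 0 0 0)], sign=-1
Σ_t [2,6]: t=2:+1/4147200 t=3:−1/207360 t=4:+1/82944 t=5:−1/207360 t=6:+1/4147200 = 1/345600
(3j)²=420/46189 [(6 6 6; -2 1 1)], sign=-1
⇒ 4πI² = 2184000/12623809
I = (+1)√(2184000/12623809/(4π)) = 0.11733462
No selection rule forces the value: the integral is nonzero (none).

0.117335 (none)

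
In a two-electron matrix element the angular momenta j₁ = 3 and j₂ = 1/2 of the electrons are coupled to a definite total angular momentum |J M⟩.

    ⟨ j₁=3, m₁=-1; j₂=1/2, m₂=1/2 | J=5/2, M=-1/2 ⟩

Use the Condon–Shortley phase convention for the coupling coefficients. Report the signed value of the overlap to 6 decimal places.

√[6·1!5!0!/7! · 2!4!1!0!2!3!] = √(576/7)
  +(−1)^1/∏(1,0,3,0,2,0)! = -1/12  (running -1/12)
⟨..|..⟩ = √(576/7)·(-1/12) = -0.755929

-0.755929  (= −√(4/7))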